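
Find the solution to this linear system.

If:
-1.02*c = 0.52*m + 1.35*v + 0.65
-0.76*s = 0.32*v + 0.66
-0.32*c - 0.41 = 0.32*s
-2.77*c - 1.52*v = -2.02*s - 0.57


Then:
c = -0.42
m = -0.40
s = -0.86
v = -0.01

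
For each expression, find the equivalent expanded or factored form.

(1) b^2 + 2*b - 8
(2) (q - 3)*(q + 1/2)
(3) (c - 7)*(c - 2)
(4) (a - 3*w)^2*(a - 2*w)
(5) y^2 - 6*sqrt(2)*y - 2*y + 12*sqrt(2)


(1) = (b - 2)*(b + 4)
(2) = q^2 - 5*q/2 - 3/2
(3) = c^2 - 9*c + 14
(4) = a^3 - 8*a^2*w + 21*a*w^2 - 18*w^3
(5) = (y - 2)*(y - 6*sqrt(2))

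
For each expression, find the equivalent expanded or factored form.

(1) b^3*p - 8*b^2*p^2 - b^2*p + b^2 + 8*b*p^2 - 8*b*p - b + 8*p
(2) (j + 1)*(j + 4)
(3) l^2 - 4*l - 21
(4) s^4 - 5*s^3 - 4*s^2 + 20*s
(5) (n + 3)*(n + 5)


(1) = (b - 1)*(b - 8*p)*(b*p + 1)
(2) = j^2 + 5*j + 4
(3) = (l - 7)*(l + 3)
(4) = s*(s - 5)*(s - 2)*(s + 2)
(5) = n^2 + 8*n + 15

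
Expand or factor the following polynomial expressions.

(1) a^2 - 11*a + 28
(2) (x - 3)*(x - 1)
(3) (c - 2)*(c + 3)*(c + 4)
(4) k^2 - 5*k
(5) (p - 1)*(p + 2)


(1) = (a - 7)*(a - 4)
(2) = x^2 - 4*x + 3
(3) = c^3 + 5*c^2 - 2*c - 24
(4) = k*(k - 5)
(5) = p^2 + p - 2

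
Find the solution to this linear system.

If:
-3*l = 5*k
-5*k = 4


Then:
k = -4/5
l = 4/3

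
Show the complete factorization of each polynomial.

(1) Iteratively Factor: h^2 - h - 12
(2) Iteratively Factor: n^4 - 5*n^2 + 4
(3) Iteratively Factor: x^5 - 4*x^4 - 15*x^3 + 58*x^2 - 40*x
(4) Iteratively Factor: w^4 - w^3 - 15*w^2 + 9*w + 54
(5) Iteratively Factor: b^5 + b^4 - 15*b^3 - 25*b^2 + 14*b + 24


(1) = (h - 4)*(h + 3)
(2) = (n + 2)*(n^3 - 2*n^2 - n + 2) = (n - 1)*(n + 2)*(n^2 - n - 2) = (n - 2)*(n - 1)*(n + 2)*(n + 1)
(3) = (x + 4)*(x^4 - 8*x^3 + 17*x^2 - 10*x) = (x - 5)*(x + 4)*(x^3 - 3*x^2 + 2*x) = x*(x - 5)*(x + 4)*(x^2 - 3*x + 2) = x*(x - 5)*(x - 2)*(x + 4)*(x - 1)
(4) = (w + 3)*(w^3 - 4*w^2 - 3*w + 18) = (w - 3)*(w + 3)*(w^2 - w - 6) = (w - 3)^2*(w + 3)*(w + 2)
(5) = (b - 4)*(b^4 + 5*b^3 + 5*b^2 - 5*b - 6) = (b - 4)*(b + 2)*(b^3 + 3*b^2 - b - 3) = (b - 4)*(b - 1)*(b + 2)*(b^2 + 4*b + 3) = (b - 4)*(b - 1)*(b + 1)*(b + 2)*(b + 3)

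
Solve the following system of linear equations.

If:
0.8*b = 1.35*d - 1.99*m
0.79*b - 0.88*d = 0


Then:
b = 4.83089655172414*m
d = 4.3368275862069*m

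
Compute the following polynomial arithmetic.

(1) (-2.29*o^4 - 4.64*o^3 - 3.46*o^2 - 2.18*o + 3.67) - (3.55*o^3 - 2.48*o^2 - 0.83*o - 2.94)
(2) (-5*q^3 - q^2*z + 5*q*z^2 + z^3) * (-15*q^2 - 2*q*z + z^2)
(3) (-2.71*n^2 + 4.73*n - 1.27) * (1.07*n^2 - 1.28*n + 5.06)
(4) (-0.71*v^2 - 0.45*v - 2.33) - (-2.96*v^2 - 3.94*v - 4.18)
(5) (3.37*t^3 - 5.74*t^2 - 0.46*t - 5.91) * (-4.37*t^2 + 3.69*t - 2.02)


(1) = -2.29*o^4 - 8.19*o^3 - 0.98*o^2 - 1.35*o + 6.61
(2) = 75*q^5 + 25*q^4*z - 78*q^3*z^2 - 26*q^2*z^3 + 3*q*z^4 + z^5
(3) = -2.8997*n^4 + 8.5299*n^3 - 21.1259*n^2 + 25.5594*n - 6.4262
(4) = 2.25*v^2 + 3.49*v + 1.85
(5) = -14.7269*t^5 + 37.5191*t^4 - 25.9778*t^3 + 35.7241*t^2 - 20.8787*t + 11.9382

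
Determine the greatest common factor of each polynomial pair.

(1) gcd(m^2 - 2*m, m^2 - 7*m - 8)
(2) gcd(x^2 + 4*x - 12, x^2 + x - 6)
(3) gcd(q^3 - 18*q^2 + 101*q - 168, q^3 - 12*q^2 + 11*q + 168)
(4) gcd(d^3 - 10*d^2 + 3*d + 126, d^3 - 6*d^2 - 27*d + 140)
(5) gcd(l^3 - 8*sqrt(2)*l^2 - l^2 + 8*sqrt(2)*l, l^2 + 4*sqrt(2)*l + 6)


(1) = gcd(m*(m - 2), (m - 8)*(m + 1)) = 1
(2) = x - 2
(3) = gcd((q - 8)*(q - 7)*(q - 3), (q - 8)*(q - 7)*(q + 3)) = q^2 - 15*q + 56
(4) = d - 7
(5) = gcd(l*(l - 1)*(l - 8*sqrt(2)), (l + sqrt(2))*(l + 3*sqrt(2))) = 1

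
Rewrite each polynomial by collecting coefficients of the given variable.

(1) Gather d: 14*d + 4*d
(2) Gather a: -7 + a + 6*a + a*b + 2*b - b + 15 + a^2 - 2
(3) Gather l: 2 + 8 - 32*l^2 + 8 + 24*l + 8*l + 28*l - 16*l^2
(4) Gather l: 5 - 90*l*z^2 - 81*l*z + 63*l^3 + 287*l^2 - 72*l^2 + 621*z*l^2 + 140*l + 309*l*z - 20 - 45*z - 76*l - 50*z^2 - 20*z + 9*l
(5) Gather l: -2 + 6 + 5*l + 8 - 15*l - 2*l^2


(1) = 18*d
(2) = a^2 + a*(b + 7) + b + 6
(3) = -48*l^2 + 60*l + 18
(4) = 63*l^3 + l^2*(621*z + 215) + l*(-90*z^2 + 228*z + 73) - 50*z^2 - 65*z - 15
(5) = -2*l^2 - 10*l + 12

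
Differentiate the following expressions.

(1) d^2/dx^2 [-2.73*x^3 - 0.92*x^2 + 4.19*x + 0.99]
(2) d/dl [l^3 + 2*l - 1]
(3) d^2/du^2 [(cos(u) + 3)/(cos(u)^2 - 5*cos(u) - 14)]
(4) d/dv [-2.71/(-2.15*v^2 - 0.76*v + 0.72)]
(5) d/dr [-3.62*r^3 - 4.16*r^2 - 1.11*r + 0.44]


(1) = -16.38*x - 1.84
(2) = 3*l^2 + 2
(3) = (9*sin(u)^4*cos(u) + 17*sin(u)^4 - 189*sin(u)^2 + 77*cos(u)/4 + 45*cos(3*u)/4 - cos(5*u)/2 + 78)/(sin(u)^2 + 5*cos(u) + 13)^3
(4) = (-11.653*v - 2.0596)/(2.15*v^2 + 0.76*v - 0.72)^2
(5) = -10.86*r^2 - 8.32*r - 1.11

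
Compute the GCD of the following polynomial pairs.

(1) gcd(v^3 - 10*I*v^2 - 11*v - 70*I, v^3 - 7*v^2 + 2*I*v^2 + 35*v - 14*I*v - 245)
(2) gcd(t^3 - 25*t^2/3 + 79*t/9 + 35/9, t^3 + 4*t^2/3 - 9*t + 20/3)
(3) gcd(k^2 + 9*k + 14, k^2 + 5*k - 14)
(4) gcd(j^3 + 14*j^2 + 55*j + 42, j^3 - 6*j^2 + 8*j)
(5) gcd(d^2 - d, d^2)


(1) = v - 5*I
(2) = t - 5/3
(3) = gcd((k + 2)*(k + 7), (k - 2)*(k + 7)) = k + 7
(4) = 1
(5) = gcd(d*(d - 1), d^2) = d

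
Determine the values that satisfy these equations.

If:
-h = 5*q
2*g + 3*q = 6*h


Then:
g = -33*q/2
h = -5*q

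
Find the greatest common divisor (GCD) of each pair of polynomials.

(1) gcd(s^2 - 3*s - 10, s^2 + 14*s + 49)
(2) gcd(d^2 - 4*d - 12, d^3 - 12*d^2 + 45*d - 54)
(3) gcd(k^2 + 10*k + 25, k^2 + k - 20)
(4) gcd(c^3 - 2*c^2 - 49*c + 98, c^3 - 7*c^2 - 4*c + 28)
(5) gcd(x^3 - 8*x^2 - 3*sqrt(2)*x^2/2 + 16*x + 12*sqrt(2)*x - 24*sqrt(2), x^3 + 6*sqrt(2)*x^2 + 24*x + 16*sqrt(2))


(1) = 1
(2) = d - 6
(3) = k + 5
(4) = c^2 - 9*c + 14
(5) = gcd((x - 4)^2*(x - 3*sqrt(2)/2), (x + 2*sqrt(2))^3) = 1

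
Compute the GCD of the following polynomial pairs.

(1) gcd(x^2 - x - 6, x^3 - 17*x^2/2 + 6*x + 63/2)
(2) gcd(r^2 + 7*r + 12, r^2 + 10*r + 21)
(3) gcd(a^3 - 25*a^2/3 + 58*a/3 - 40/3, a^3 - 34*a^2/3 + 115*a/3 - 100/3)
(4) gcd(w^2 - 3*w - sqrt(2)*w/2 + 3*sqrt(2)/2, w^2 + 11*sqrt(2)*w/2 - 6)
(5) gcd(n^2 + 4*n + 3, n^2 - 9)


(1) = gcd((x - 3)*(x + 2), (x - 7)*(x - 3)*(x + 3/2)) = x - 3
(2) = gcd((r + 3)*(r + 4), (r + 3)*(r + 7)) = r + 3
(3) = a^2 - 19*a/3 + 20/3
(4) = w - sqrt(2)/2
(5) = gcd((n + 1)*(n + 3), (n - 3)*(n + 3)) = n + 3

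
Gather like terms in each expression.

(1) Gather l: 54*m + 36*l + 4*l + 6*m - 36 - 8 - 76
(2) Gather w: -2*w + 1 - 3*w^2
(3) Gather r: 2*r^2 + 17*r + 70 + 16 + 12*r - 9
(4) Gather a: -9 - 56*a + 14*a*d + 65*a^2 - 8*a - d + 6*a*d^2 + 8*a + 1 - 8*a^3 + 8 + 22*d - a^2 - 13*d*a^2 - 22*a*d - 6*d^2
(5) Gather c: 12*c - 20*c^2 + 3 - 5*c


(1) = 40*l + 60*m - 120
(2) = -3*w^2 - 2*w + 1
(3) = 2*r^2 + 29*r + 77
(4) = -8*a^3 + a^2*(64 - 13*d) + a*(6*d^2 - 8*d - 56) - 6*d^2 + 21*d
(5) = -20*c^2 + 7*c + 3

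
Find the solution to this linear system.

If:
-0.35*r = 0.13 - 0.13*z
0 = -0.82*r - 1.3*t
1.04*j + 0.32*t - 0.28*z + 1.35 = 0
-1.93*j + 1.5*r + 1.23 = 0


Then:
j = 9.77
r = 11.76
t = -7.42
z = 32.65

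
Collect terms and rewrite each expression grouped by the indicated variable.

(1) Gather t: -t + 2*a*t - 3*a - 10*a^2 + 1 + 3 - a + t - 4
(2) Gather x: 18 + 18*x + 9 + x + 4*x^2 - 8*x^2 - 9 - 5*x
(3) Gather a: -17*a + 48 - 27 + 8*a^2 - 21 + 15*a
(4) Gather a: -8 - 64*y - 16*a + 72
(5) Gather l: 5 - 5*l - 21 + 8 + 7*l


(1) = -10*a^2 + 2*a*t - 4*a
(2) = -4*x^2 + 14*x + 18
(3) = 8*a^2 - 2*a
(4) = -16*a - 64*y + 64
(5) = 2*l - 8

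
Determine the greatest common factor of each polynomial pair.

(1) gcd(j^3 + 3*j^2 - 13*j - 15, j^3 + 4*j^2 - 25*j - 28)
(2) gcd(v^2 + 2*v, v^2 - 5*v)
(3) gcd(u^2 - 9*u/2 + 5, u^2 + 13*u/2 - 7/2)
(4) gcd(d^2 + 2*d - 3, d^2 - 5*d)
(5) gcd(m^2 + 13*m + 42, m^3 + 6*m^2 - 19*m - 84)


(1) = j + 1
(2) = gcd(v*(v + 2), v*(v - 5)) = v
(3) = 1
(4) = gcd((d - 1)*(d + 3), d*(d - 5)) = 1
(5) = m + 7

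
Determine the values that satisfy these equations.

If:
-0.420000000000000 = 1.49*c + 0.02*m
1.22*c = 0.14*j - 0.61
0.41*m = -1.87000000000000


Then:
c = -0.22
j = 2.43
m = -4.56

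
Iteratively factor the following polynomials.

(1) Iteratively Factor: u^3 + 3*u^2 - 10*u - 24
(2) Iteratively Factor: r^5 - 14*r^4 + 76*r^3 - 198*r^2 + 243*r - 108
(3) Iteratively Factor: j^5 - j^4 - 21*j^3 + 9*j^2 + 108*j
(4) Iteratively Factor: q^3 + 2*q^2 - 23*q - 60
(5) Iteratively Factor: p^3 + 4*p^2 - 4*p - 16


(1) = (u + 4)*(u^2 - u - 6) = (u + 2)*(u + 4)*(u - 3)
(2) = (r - 4)*(r^4 - 10*r^3 + 36*r^2 - 54*r + 27) = (r - 4)*(r - 3)*(r^3 - 7*r^2 + 15*r - 9) = (r - 4)*(r - 3)^2*(r^2 - 4*r + 3) = (r - 4)*(r - 3)^2*(r - 1)*(r - 3)
(3) = (j)*(j^4 - j^3 - 21*j^2 + 9*j + 108) = j*(j + 3)*(j^3 - 4*j^2 - 9*j + 36) = j*(j + 3)^2*(j^2 - 7*j + 12) = j*(j - 4)*(j + 3)^2*(j - 3)
(4) = (q - 5)*(q^2 + 7*q + 12) = (q - 5)*(q + 3)*(q + 4)
(5) = (p + 2)*(p^2 + 2*p - 8) = (p + 2)*(p + 4)*(p - 2)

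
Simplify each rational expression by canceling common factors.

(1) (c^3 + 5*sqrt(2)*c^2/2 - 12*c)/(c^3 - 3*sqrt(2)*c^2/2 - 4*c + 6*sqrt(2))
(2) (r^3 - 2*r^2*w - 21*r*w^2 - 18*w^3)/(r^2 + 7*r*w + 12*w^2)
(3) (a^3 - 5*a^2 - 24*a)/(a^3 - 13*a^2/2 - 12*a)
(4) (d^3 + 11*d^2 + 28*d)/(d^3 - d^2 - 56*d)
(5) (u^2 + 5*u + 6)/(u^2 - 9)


(1) = (4*c^2 + 16*sqrt(2)*c)/(4*c^2 - 16)
(2) = (r^2 - 5*r*w - 6*w^2)/(r + 4*w)
(3) = (2*a + 6)/(2*a + 3)
(4) = (d + 4)/(d - 8)
(5) = (u + 2)/(u - 3)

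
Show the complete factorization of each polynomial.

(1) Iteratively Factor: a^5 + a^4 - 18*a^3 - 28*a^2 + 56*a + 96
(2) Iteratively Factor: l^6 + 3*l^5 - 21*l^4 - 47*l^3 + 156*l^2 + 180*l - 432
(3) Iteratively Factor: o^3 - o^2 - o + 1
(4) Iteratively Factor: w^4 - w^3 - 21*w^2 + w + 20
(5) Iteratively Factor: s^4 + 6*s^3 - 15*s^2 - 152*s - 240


(1) = (a - 2)*(a^4 + 3*a^3 - 12*a^2 - 52*a - 48) = (a - 4)*(a - 2)*(a^3 + 7*a^2 + 16*a + 12) = (a - 4)*(a - 2)*(a + 2)*(a^2 + 5*a + 6) = (a - 4)*(a - 2)*(a + 2)^2*(a + 3)
(2) = (l - 2)*(l^5 + 5*l^4 - 11*l^3 - 69*l^2 + 18*l + 216) = (l - 3)*(l - 2)*(l^4 + 8*l^3 + 13*l^2 - 30*l - 72) = (l - 3)*(l - 2)*(l + 4)*(l^3 + 4*l^2 - 3*l - 18) = (l - 3)*(l - 2)*(l + 3)*(l + 4)*(l^2 + l - 6) = (l - 3)*(l - 2)^2*(l + 3)*(l + 4)*(l + 3)
(3) = (o + 1)*(o^2 - 2*o + 1) = (o - 1)*(o + 1)*(o - 1)
(4) = (w - 5)*(w^3 + 4*w^2 - w - 4) = (w - 5)*(w + 1)*(w^2 + 3*w - 4) = (w - 5)*(w + 1)*(w + 4)*(w - 1)
(5) = (s + 4)*(s^3 + 2*s^2 - 23*s - 60) = (s + 3)*(s + 4)*(s^2 - s - 20) = (s - 5)*(s + 3)*(s + 4)*(s + 4)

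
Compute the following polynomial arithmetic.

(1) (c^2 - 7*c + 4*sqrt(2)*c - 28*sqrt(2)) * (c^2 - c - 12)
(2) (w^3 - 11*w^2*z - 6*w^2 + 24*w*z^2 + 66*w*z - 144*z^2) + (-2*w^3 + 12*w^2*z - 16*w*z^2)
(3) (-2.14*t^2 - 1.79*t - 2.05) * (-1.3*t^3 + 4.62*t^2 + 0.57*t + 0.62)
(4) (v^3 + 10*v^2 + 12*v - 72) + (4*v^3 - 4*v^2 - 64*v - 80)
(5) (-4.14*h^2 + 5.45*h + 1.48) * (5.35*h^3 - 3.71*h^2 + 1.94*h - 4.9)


(1) = c^4 - 8*c^3 + 4*sqrt(2)*c^3 - 32*sqrt(2)*c^2 - 5*c^2 - 20*sqrt(2)*c + 84*c + 336*sqrt(2)
(2) = -w^3 + w^2*z - 6*w^2 + 8*w*z^2 + 66*w*z - 144*z^2
(3) = 2.782*t^5 - 7.5598*t^4 - 6.8246*t^3 - 11.8181*t^2 - 2.2783*t - 1.271
(4) = 5*v^3 + 6*v^2 - 52*v - 152
(5) = -22.149*h^5 + 44.5169*h^4 - 20.3331*h^3 + 25.3682*h^2 - 23.8338*h - 7.252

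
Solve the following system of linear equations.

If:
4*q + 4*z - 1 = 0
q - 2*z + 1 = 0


Then:
q = -1/6
z = 5/12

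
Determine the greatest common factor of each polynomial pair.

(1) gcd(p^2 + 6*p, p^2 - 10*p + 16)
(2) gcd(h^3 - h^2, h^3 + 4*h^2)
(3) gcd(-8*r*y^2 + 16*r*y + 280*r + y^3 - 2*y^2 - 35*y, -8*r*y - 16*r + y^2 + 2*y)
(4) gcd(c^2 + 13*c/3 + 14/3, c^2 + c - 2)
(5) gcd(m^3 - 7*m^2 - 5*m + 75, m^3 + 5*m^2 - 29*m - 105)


(1) = 1
(2) = h^2
(3) = gcd((-8*r + y)*(y - 7)*(y + 5), (-8*r + y)*(y + 2)) = -8*r + y
(4) = c + 2
(5) = m^2 - 2*m - 15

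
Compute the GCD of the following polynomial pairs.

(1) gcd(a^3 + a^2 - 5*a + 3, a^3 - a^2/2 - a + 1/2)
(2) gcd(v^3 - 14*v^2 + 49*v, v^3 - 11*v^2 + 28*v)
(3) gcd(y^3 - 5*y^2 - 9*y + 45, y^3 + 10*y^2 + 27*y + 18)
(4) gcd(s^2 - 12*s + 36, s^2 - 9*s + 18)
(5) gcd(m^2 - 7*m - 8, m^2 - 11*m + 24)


(1) = gcd((a - 1)^2*(a + 3), (a - 1)*(a - 1/2)*(a + 1)) = a - 1
(2) = v^2 - 7*v
(3) = y + 3
(4) = gcd((s - 6)^2, (s - 6)*(s - 3)) = s - 6
(5) = m - 8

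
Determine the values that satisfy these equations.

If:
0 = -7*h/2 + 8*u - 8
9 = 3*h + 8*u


Then:
h = 2/13
u = 111/104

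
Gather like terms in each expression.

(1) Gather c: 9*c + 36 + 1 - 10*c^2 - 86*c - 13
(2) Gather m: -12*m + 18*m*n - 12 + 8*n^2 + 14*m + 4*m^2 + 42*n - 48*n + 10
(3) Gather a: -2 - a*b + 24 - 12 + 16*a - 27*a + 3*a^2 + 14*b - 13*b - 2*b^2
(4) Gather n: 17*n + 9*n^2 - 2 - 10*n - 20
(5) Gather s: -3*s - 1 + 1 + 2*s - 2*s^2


(1) = -10*c^2 - 77*c + 24
(2) = 4*m^2 + m*(18*n + 2) + 8*n^2 - 6*n - 2
(3) = 3*a^2 + a*(-b - 11) - 2*b^2 + b + 10
(4) = 9*n^2 + 7*n - 22
(5) = -2*s^2 - s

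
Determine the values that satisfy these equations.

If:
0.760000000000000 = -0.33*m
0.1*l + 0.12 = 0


Then:
l = -1.20
m = -2.30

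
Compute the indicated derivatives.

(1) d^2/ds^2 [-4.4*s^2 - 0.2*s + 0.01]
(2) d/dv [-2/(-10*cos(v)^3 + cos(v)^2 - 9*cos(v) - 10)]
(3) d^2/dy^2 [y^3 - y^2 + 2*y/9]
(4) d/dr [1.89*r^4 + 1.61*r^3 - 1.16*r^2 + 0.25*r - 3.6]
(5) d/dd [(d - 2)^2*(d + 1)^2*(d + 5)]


(1) = -8.80000000000000
(2) = 2*(30*cos(v)^2 - 2*cos(v) + 9)*sin(v)/(10*cos(v)^3 - cos(v)^2 + 9*cos(v) + 10)^2
(3) = 6*y - 2
(4) = 7.56*r^3 + 4.83*r^2 - 2.32*r + 0.25
(5) = 5*d^4 + 12*d^3 - 39*d^2 - 22*d + 24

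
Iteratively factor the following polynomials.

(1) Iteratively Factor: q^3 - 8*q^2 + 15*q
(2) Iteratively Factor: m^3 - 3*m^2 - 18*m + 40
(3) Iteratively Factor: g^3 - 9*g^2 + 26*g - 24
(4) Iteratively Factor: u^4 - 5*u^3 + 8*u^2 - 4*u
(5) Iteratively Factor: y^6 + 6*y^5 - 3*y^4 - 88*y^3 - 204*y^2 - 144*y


(1) = (q - 5)*(q^2 - 3*q) = (q - 5)*(q - 3)*(q)
(2) = (m + 4)*(m^2 - 7*m + 10) = (m - 5)*(m + 4)*(m - 2)
(3) = (g - 3)*(g^2 - 6*g + 8) = (g - 4)*(g - 3)*(g - 2)
(4) = (u - 2)*(u^3 - 3*u^2 + 2*u) = u*(u - 2)*(u^2 - 3*u + 2) = u*(u - 2)^2*(u - 1)
(5) = (y + 2)*(y^5 + 4*y^4 - 11*y^3 - 66*y^2 - 72*y) = (y + 2)^2*(y^4 + 2*y^3 - 15*y^2 - 36*y) = (y + 2)^2*(y + 3)*(y^3 - y^2 - 12*y) = y*(y + 2)^2*(y + 3)*(y^2 - y - 12) = y*(y + 2)^2*(y + 3)^2*(y - 4)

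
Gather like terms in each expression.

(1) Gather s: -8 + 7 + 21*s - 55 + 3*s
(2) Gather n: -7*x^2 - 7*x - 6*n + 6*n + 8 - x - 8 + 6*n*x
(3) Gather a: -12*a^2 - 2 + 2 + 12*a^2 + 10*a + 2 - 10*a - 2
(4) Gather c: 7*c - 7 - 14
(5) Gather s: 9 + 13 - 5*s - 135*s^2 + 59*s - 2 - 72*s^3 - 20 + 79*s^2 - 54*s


(1) = 24*s - 56
(2) = 6*n*x - 7*x^2 - 8*x
(3) = 0
(4) = 7*c - 21
(5) = -72*s^3 - 56*s^2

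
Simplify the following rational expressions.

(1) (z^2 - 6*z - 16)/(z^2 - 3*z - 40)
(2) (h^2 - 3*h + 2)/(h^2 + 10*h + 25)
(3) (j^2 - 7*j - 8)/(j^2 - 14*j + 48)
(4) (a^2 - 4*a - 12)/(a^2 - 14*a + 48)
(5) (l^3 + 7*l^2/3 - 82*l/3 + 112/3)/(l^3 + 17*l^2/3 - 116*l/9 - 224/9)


(1) = (z + 2)/(z + 5)
(2) = (h^2 - 3*h + 2)/(h^2 + 10*h + 25)
(3) = (j + 1)/(j - 6)
(4) = (a + 2)/(a - 8)
(5) = (3*l - 6)/(3*l + 4)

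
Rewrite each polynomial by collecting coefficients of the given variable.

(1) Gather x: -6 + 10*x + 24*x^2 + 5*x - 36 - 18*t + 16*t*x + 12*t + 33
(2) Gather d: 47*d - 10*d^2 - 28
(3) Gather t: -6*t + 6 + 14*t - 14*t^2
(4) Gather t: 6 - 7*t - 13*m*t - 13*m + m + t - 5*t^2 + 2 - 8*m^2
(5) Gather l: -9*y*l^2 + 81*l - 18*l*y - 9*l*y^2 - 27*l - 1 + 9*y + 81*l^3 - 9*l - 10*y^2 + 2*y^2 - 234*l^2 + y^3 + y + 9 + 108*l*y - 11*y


(1) = -6*t + 24*x^2 + x*(16*t + 15) - 9
(2) = -10*d^2 + 47*d - 28
(3) = -14*t^2 + 8*t + 6
(4) = -8*m^2 - 12*m - 5*t^2 + t*(-13*m - 6) + 8
(5) = 81*l^3 + l^2*(-9*y - 234) + l*(-9*y^2 + 90*y + 45) + y^3 - 8*y^2 - y + 8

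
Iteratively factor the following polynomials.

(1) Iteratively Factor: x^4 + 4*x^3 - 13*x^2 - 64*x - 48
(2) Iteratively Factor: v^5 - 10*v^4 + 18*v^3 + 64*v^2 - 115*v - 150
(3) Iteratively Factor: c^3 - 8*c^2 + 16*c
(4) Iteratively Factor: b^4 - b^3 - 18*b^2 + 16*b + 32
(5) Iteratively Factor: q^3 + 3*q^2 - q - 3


(1) = (x + 4)*(x^3 - 13*x - 12) = (x - 4)*(x + 4)*(x^2 + 4*x + 3) = (x - 4)*(x + 3)*(x + 4)*(x + 1)
(2) = (v + 2)*(v^4 - 12*v^3 + 42*v^2 - 20*v - 75) = (v + 1)*(v + 2)*(v^3 - 13*v^2 + 55*v - 75) = (v - 3)*(v + 1)*(v + 2)*(v^2 - 10*v + 25) = (v - 5)*(v - 3)*(v + 1)*(v + 2)*(v - 5)
(3) = (c - 4)*(c^2 - 4*c) = (c - 4)^2*(c)
(4) = (b - 4)*(b^3 + 3*b^2 - 6*b - 8) = (b - 4)*(b + 4)*(b^2 - b - 2) = (b - 4)*(b - 2)*(b + 4)*(b + 1)
(5) = (q + 1)*(q^2 + 2*q - 3) = (q - 1)*(q + 1)*(q + 3)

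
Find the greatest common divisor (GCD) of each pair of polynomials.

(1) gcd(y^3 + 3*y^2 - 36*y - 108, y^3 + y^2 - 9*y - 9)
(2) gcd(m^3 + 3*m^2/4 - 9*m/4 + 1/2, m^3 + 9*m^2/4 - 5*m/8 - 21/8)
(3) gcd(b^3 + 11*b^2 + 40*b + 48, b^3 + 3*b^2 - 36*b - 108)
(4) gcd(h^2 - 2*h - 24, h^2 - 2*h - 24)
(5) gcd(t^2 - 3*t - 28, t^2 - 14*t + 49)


(1) = y + 3
(2) = gcd((m - 1)*(m - 1/4)*(m + 2), (m - 1)*(m + 3/2)*(m + 7/4)) = m - 1
(3) = gcd((b + 3)*(b + 4)^2, (b - 6)*(b + 3)*(b + 6)) = b + 3
(4) = h^2 - 2*h - 24
(5) = t - 7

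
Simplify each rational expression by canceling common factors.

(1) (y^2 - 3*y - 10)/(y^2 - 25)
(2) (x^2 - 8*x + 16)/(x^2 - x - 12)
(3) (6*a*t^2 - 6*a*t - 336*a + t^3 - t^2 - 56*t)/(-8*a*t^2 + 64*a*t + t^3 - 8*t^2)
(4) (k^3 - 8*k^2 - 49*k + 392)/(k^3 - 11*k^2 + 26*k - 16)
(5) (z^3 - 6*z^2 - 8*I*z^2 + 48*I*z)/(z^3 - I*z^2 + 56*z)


(1) = (y + 2)/(y + 5)
(2) = (x - 4)/(x + 3)
(3) = (6*a*t + 42*a + t^2 + 7*t)/(-8*a*t + t^2)
(4) = (k^2 - 49)/(k^2 - 3*k + 2)
(5) = (z - 6)/(z + 7*I)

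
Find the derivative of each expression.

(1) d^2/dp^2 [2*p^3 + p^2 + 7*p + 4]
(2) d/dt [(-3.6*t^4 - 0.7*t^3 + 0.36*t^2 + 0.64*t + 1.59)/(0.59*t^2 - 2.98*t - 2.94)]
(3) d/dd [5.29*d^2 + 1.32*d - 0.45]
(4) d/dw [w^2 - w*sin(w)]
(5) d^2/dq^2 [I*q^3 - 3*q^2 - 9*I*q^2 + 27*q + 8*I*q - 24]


(1) = 12*p + 2
(2) = (-4.248*t^5 + 31.771*t^4 + 46.508*t^3 + 4.7236*t^2 - 3.993*t + 2.8566)/(0.3481*t^4 - 3.5164*t^3 + 5.4112*t^2 + 17.5224*t + 8.6436)
(3) = 10.58*d + 1.32
(4) = -w*cos(w) + 2*w - sin(w)
(5) = 6*I*q - 6 - 18*I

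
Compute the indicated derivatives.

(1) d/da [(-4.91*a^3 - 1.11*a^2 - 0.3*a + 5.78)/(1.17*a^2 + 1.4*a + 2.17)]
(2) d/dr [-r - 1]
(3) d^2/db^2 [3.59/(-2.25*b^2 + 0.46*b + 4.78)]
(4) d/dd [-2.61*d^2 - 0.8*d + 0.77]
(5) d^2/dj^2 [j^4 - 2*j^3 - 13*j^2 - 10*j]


(1) = (-5.7447*a^4 - 13.748*a^3 - 33.1671*a^2 - 18.3426*a - 8.743)/(1.3689*a^4 + 3.276*a^3 + 7.0378*a^2 + 6.076*a + 4.7089)
(2) = -1
(3) = (-36.34875*b^2 + 7.4313*b + 3.59*(4.5*b - 0.46)*(9.0*b - 0.92) + 77.2209)/(-2.25*b^2 + 0.46*b + 4.78)^3
(4) = -5.22*d - 0.8
(5) = 12*j^2 - 12*j - 26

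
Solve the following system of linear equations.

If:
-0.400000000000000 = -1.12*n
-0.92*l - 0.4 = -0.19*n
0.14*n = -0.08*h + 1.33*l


Then:
h = -6.63
l = -0.36
n = 0.36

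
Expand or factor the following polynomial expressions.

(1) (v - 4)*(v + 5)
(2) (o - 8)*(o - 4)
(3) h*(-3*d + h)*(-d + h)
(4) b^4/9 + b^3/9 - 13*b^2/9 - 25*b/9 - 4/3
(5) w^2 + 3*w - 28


(1) = v^2 + v - 20
(2) = o^2 - 12*o + 32
(3) = 3*d^2*h - 4*d*h^2 + h^3
(4) = (b/3 + 1/3)*(b/3 + 1)*(b - 4)*(b + 1)
(5) = (w - 4)*(w + 7)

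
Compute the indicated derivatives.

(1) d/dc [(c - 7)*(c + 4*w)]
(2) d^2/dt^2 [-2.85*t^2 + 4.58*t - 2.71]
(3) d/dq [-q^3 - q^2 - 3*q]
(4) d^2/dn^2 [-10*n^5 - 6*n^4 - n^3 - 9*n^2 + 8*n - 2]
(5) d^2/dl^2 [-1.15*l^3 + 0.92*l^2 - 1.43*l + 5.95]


(1) = 2*c + 4*w - 7
(2) = -5.70000000000000
(3) = -3*q^2 - 2*q - 3
(4) = -200*n^3 - 72*n^2 - 6*n - 18
(5) = 1.84 - 6.9*l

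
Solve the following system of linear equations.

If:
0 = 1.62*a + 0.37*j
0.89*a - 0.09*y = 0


Then:
a = 0.101123595505618*y
j = -0.442757364105679*y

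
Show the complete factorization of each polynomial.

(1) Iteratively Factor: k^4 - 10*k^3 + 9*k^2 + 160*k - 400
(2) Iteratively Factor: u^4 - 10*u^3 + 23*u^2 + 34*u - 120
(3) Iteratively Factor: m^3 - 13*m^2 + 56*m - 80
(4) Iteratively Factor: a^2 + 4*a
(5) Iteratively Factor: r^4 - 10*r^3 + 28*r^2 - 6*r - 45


(1) = (k - 4)*(k^3 - 6*k^2 - 15*k + 100) = (k - 5)*(k - 4)*(k^2 - k - 20) = (k - 5)^2*(k - 4)*(k + 4)
(2) = (u - 5)*(u^3 - 5*u^2 - 2*u + 24) = (u - 5)*(u - 3)*(u^2 - 2*u - 8) = (u - 5)*(u - 4)*(u - 3)*(u + 2)
(3) = (m - 5)*(m^2 - 8*m + 16) = (m - 5)*(m - 4)*(m - 4)
(4) = (a + 4)*(a)
(5) = (r - 3)*(r^3 - 7*r^2 + 7*r + 15) = (r - 5)*(r - 3)*(r^2 - 2*r - 3) = (r - 5)*(r - 3)^2*(r + 1)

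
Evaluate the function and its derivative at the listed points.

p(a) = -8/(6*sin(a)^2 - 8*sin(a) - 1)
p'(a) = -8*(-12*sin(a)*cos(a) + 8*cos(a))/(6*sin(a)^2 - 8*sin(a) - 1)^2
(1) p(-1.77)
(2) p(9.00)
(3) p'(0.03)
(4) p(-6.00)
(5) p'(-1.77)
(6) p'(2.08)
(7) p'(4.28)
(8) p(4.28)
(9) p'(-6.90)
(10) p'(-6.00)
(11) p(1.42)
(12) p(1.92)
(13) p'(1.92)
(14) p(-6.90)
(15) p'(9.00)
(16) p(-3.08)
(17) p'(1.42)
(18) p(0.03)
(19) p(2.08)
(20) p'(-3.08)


(1) = -0.63
(2) = 2.44
(3) = -40.08
(4) = 2.89
(5) = 0.20
(6) = -0.83
(7) = 0.50
(8) = -0.71
(9) = -3.07
(10) = -4.66
(11) = 2.63
(12) = 2.48
(13) = -0.87
(14) = -1.42
(15) = 2.07
(16) = 16.50
(17) = 0.50
(18) = 6.48
(19) = 2.35
(20) = 296.84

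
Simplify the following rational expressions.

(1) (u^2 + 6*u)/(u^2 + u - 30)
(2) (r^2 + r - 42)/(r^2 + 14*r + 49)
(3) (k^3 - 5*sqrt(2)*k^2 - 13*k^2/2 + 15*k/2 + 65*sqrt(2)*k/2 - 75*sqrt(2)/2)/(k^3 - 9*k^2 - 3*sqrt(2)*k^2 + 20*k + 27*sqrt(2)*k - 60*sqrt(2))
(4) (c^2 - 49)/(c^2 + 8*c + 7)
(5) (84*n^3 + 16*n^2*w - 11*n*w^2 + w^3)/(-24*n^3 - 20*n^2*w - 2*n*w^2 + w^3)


(1) = u/(u - 5)
(2) = (r - 6)/(r + 7)
(3) = (2*k^2 + k*(-10*sqrt(2) - 3) + 15*sqrt(2))/(2*k^2 + k*(-6*sqrt(2) - 8) + 24*sqrt(2))
(4) = (c - 7)/(c + 1)
(5) = (-7*n + w)/(2*n + w)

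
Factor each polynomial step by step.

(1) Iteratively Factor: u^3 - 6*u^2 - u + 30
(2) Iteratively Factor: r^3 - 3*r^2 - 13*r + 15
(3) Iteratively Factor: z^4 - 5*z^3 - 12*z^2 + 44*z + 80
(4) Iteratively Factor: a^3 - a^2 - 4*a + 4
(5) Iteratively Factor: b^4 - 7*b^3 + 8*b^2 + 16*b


(1) = (u - 3)*(u^2 - 3*u - 10) = (u - 5)*(u - 3)*(u + 2)
(2) = (r - 1)*(r^2 - 2*r - 15) = (r - 5)*(r - 1)*(r + 3)
(3) = (z + 2)*(z^3 - 7*z^2 + 2*z + 40) = (z - 5)*(z + 2)*(z^2 - 2*z - 8) = (z - 5)*(z + 2)^2*(z - 4)
(4) = (a - 2)*(a^2 + a - 2) = (a - 2)*(a + 2)*(a - 1)
(5) = (b)*(b^3 - 7*b^2 + 8*b + 16) = b*(b + 1)*(b^2 - 8*b + 16) = b*(b - 4)*(b + 1)*(b - 4)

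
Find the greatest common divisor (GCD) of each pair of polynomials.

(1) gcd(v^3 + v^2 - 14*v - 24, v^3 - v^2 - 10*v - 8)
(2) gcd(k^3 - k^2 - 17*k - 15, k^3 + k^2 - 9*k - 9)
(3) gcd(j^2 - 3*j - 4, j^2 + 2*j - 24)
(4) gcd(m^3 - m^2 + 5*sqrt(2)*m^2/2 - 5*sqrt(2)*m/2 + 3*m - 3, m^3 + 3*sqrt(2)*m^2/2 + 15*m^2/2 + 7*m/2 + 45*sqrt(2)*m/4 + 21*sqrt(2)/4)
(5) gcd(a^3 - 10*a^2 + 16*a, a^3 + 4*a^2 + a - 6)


(1) = gcd((v - 4)*(v + 2)*(v + 3), (v - 4)*(v + 1)*(v + 2)) = v^2 - 2*v - 8
(2) = k^2 + 4*k + 3
(3) = j - 4
(4) = m + 3*sqrt(2)/2
(5) = gcd(a*(a - 8)*(a - 2), (a - 1)*(a + 2)*(a + 3)) = 1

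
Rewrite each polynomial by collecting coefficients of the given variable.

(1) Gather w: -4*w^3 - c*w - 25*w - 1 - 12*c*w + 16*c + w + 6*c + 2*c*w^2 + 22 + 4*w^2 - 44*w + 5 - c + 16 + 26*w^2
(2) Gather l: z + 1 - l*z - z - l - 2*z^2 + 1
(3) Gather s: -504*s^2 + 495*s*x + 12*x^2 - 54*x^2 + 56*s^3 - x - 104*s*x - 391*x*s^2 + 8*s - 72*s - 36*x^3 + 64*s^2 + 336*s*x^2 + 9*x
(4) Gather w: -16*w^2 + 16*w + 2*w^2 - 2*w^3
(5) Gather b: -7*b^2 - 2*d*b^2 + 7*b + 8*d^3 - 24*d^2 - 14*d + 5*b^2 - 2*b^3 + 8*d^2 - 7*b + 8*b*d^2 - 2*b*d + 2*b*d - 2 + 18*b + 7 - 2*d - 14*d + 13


(1) = 21*c - 4*w^3 + w^2*(2*c + 30) + w*(-13*c - 68) + 42
(2) = l*(-z - 1) - 2*z^2 + 2
(3) = 56*s^3 + s^2*(-391*x - 440) + s*(336*x^2 + 391*x - 64) - 36*x^3 - 42*x^2 + 8*x
(4) = -2*w^3 - 14*w^2 + 16*w
(5) = -2*b^3 + b^2*(-2*d - 2) + b*(8*d^2 + 18) + 8*d^3 - 16*d^2 - 30*d + 18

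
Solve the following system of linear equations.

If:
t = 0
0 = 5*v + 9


Then:
t = 0
v = -9/5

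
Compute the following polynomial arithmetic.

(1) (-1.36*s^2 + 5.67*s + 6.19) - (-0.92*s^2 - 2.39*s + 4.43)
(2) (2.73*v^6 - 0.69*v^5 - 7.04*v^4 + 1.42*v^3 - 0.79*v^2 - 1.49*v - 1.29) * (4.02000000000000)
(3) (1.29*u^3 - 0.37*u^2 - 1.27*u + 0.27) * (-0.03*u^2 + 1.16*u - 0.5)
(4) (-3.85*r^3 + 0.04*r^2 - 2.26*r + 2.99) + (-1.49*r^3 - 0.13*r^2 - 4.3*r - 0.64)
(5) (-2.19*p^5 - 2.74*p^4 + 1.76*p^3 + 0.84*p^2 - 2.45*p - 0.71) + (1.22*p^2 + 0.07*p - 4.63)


(1) = -0.44*s^2 + 8.06*s + 1.76
(2) = 10.9746*v^6 - 2.7738*v^5 - 28.3008*v^4 + 5.7084*v^3 - 3.1758*v^2 - 5.9898*v - 5.1858
(3) = -0.0387*u^5 + 1.5075*u^4 - 1.0361*u^3 - 1.2963*u^2 + 0.9482*u - 0.135
(4) = -5.34*r^3 - 0.09*r^2 - 6.56*r + 2.35
(5) = -2.19*p^5 - 2.74*p^4 + 1.76*p^3 + 2.06*p^2 - 2.38*p - 5.34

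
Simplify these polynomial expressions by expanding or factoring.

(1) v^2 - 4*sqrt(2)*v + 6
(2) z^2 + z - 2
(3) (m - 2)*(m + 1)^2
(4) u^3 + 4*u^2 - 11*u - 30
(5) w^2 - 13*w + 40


(1) = (v - 3*sqrt(2))*(v - sqrt(2))
(2) = (z - 1)*(z + 2)
(3) = m^3 - 3*m - 2
(4) = (u - 3)*(u + 2)*(u + 5)
(5) = (w - 8)*(w - 5)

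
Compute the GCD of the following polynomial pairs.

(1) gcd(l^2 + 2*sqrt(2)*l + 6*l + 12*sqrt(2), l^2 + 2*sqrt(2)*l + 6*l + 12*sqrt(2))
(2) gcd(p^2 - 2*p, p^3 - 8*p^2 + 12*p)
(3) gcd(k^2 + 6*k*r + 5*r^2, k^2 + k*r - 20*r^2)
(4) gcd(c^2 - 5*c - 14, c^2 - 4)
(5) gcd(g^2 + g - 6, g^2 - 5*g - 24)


(1) = l^2 + l*(2*sqrt(2) + 6) + 12*sqrt(2)
(2) = p^2 - 2*p
(3) = gcd((k + r)*(k + 5*r), (k - 4*r)*(k + 5*r)) = k + 5*r
(4) = gcd((c - 7)*(c + 2), (c - 2)*(c + 2)) = c + 2
(5) = g + 3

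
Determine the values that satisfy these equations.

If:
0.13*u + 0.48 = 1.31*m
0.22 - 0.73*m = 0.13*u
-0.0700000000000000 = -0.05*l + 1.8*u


Then:
l = -7.04
m = 0.34
u = -0.23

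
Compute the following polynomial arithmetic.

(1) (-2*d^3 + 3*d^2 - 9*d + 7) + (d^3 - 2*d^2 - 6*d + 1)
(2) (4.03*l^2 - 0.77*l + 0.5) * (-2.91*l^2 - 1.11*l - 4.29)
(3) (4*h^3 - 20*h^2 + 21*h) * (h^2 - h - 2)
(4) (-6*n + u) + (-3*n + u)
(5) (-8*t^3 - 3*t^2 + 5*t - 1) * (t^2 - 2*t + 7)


(1) = -d^3 + d^2 - 15*d + 8
(2) = -11.7273*l^4 - 2.2326*l^3 - 17.889*l^2 + 2.7483*l - 2.145
(3) = 4*h^5 - 24*h^4 + 33*h^3 + 19*h^2 - 42*h
(4) = -9*n + 2*u
(5) = -8*t^5 + 13*t^4 - 45*t^3 - 32*t^2 + 37*t - 7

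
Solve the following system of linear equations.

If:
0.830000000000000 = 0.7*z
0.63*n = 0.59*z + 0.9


Then:
n = 2.54
z = 1.19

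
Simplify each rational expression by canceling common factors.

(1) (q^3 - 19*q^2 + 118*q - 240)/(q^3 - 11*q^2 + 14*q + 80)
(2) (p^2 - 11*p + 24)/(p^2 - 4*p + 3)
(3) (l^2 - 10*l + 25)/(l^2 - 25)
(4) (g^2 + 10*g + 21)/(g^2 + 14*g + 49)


(1) = (q - 6)/(q + 2)
(2) = (p - 8)/(p - 1)
(3) = (l - 5)/(l + 5)
(4) = (g + 3)/(g + 7)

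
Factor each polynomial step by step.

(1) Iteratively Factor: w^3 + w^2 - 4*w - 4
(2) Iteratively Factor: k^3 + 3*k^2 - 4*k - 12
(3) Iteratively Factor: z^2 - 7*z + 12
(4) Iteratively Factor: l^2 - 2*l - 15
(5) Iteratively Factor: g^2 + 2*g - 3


(1) = (w - 2)*(w^2 + 3*w + 2) = (w - 2)*(w + 2)*(w + 1)
(2) = (k + 2)*(k^2 + k - 6) = (k + 2)*(k + 3)*(k - 2)
(3) = (z - 4)*(z - 3)
(4) = (l - 5)*(l + 3)
(5) = (g + 3)*(g - 1)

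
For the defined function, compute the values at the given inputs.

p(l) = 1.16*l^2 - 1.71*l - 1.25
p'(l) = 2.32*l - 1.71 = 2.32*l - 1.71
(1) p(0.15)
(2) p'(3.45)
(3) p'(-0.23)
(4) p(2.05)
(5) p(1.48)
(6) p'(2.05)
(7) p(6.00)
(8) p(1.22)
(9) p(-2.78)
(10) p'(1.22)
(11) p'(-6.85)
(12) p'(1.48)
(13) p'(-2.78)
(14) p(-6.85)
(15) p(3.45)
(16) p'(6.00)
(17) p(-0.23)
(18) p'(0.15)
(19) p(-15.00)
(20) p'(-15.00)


(1) = -1.48
(2) = 6.29
(3) = -2.24
(4) = 0.12
(5) = -1.24
(6) = 3.05
(7) = 30.25
(8) = -1.61
(9) = 12.47
(10) = 1.12
(11) = -17.60
(12) = 1.72
(13) = -8.16
(14) = 64.89
(15) = 6.66
(16) = 12.21
(17) = -0.80
(18) = -1.36
(19) = 285.40
(20) = -36.51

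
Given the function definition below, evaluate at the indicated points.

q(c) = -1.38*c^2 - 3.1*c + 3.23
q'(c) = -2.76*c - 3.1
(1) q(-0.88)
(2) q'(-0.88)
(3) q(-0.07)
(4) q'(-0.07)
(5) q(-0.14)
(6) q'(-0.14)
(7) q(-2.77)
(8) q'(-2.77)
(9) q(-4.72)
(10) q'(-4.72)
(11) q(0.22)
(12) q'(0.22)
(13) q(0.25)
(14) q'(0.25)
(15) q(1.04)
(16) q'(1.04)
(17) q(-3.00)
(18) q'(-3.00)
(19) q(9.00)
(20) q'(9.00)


(1) = 4.89
(2) = -0.67
(3) = 3.44
(4) = -2.91
(5) = 3.64
(6) = -2.71
(7) = 1.23
(8) = 4.55
(9) = -12.88
(10) = 9.93
(11) = 2.48
(12) = -3.71
(13) = 2.37
(14) = -3.79
(15) = -1.49
(16) = -5.97
(17) = 0.11
(18) = 5.18
(19) = -136.45
(20) = -27.94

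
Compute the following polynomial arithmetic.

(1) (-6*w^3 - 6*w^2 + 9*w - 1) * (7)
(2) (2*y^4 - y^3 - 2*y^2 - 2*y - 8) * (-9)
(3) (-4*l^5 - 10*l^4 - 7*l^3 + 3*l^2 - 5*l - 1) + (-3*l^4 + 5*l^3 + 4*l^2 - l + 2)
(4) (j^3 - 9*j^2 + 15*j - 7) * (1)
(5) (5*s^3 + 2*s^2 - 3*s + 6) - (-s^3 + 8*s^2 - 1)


(1) = -42*w^3 - 42*w^2 + 63*w - 7
(2) = -18*y^4 + 9*y^3 + 18*y^2 + 18*y + 72
(3) = -4*l^5 - 13*l^4 - 2*l^3 + 7*l^2 - 6*l + 1
(4) = j^3 - 9*j^2 + 15*j - 7
(5) = 6*s^3 - 6*s^2 - 3*s + 7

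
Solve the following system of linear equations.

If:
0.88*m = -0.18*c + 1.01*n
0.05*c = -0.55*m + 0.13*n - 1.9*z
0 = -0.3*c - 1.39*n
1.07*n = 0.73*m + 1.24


Then:
c = 12.50
m = -5.65
n = -2.70
z = 1.12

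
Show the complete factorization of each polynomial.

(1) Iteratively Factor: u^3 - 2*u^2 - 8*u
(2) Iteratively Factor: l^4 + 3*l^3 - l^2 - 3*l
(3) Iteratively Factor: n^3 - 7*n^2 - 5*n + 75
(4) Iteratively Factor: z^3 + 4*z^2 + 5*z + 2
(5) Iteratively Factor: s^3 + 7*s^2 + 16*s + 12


(1) = (u + 2)*(u^2 - 4*u) = u*(u + 2)*(u - 4)
(2) = (l)*(l^3 + 3*l^2 - l - 3) = l*(l + 1)*(l^2 + 2*l - 3) = l*(l - 1)*(l + 1)*(l + 3)
(3) = (n - 5)*(n^2 - 2*n - 15) = (n - 5)^2*(n + 3)
(4) = (z + 1)*(z^2 + 3*z + 2) = (z + 1)^2*(z + 2)
(5) = (s + 2)*(s^2 + 5*s + 6) = (s + 2)^2*(s + 3)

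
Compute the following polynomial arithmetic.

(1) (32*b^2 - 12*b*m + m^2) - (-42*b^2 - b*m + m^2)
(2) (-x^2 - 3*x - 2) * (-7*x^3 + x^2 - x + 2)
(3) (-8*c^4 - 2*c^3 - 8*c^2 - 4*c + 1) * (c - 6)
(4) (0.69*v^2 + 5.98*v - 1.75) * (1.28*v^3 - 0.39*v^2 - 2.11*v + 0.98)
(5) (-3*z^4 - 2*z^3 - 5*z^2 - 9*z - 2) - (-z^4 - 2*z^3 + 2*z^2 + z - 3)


(1) = 74*b^2 - 11*b*m
(2) = 7*x^5 + 20*x^4 + 12*x^3 - x^2 - 4*x - 4
(3) = -8*c^5 + 46*c^4 + 4*c^3 + 44*c^2 + 25*c - 6
(4) = 0.8832*v^5 + 7.3853*v^4 - 6.0281*v^3 - 11.2591*v^2 + 9.5529*v - 1.715
(5) = -2*z^4 - 7*z^2 - 10*z + 1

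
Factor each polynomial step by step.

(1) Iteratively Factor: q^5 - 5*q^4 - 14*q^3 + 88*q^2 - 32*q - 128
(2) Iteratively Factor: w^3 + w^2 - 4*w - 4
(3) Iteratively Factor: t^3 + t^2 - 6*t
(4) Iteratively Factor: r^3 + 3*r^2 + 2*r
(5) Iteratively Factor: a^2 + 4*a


(1) = (q - 4)*(q^4 - q^3 - 18*q^2 + 16*q + 32) = (q - 4)^2*(q^3 + 3*q^2 - 6*q - 8) = (q - 4)^2*(q - 2)*(q^2 + 5*q + 4) = (q - 4)^2*(q - 2)*(q + 1)*(q + 4)
(2) = (w + 2)*(w^2 - w - 2) = (w - 2)*(w + 2)*(w + 1)
(3) = (t + 3)*(t^2 - 2*t) = t*(t + 3)*(t - 2)
(4) = (r + 2)*(r^2 + r) = r*(r + 2)*(r + 1)
(5) = (a + 4)*(a)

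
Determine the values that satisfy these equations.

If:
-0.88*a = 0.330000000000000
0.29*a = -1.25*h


Then:
a = -0.38
h = 0.09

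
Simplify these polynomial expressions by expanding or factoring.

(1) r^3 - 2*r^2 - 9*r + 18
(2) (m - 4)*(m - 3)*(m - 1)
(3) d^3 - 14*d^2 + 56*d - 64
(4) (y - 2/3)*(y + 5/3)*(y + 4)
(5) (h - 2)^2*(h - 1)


(1) = (r - 3)*(r - 2)*(r + 3)
(2) = m^3 - 8*m^2 + 19*m - 12
(3) = (d - 8)*(d - 4)*(d - 2)
(4) = y^3 + 5*y^2 + 26*y/9 - 40/9
(5) = h^3 - 5*h^2 + 8*h - 4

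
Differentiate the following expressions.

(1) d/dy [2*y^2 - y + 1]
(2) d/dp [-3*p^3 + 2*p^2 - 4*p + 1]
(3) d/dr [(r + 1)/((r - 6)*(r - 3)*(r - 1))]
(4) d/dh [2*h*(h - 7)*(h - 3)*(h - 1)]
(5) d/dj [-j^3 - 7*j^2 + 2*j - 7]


(1) = 4*y - 1
(2) = -9*p^2 + 4*p - 4
(3) = (-2*r^3 + 7*r^2 + 20*r - 45)/(r^6 - 20*r^5 + 154*r^4 - 576*r^3 + 1089*r^2 - 972*r + 324)
(4) = 8*h^3 - 66*h^2 + 124*h - 42
(5) = -3*j^2 - 14*j + 2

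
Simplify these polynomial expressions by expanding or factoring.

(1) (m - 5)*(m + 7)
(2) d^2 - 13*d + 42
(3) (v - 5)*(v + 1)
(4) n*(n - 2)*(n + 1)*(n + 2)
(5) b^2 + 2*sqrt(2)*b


(1) = m^2 + 2*m - 35
(2) = (d - 7)*(d - 6)
(3) = v^2 - 4*v - 5
(4) = n^4 + n^3 - 4*n^2 - 4*n
(5) = b*(b + 2*sqrt(2))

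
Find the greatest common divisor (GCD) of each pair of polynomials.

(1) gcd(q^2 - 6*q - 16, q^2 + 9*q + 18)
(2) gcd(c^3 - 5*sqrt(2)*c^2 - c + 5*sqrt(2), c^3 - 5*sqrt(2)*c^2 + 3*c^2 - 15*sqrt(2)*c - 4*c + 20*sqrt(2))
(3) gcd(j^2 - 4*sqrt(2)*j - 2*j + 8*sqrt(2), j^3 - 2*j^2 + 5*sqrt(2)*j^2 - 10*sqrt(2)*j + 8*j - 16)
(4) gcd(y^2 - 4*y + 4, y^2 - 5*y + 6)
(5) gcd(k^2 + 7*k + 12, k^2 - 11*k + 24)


(1) = 1
(2) = gcd((c - 1)*(c + 1)*(c - 5*sqrt(2)), (c - 1)*(c + 4)*(c - 5*sqrt(2))) = c^2 + c*(-5*sqrt(2) - 1) + 5*sqrt(2)
(3) = gcd((j - 2)*(j - 4*sqrt(2)), (j - 2)*(j + sqrt(2))*(j + 4*sqrt(2))) = j - 2
(4) = y - 2
(5) = 1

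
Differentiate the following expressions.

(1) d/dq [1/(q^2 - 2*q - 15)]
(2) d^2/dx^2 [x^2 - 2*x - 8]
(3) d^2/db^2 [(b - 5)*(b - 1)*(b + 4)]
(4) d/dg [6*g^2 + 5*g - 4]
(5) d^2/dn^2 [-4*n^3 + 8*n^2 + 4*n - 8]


(1) = 2*(1 - q)/(-q^2 + 2*q + 15)^2
(2) = 2
(3) = 6*b - 4
(4) = 12*g + 5
(5) = 16 - 24*n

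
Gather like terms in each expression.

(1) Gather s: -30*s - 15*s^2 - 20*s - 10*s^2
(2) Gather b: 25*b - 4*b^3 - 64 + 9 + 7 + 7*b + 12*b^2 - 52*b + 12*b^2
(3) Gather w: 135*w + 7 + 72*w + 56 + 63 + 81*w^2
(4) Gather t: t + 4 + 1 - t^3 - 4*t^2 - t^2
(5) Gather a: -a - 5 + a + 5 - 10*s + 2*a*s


(1) = -25*s^2 - 50*s
(2) = -4*b^3 + 24*b^2 - 20*b - 48
(3) = 81*w^2 + 207*w + 126
(4) = -t^3 - 5*t^2 + t + 5
(5) = 2*a*s - 10*s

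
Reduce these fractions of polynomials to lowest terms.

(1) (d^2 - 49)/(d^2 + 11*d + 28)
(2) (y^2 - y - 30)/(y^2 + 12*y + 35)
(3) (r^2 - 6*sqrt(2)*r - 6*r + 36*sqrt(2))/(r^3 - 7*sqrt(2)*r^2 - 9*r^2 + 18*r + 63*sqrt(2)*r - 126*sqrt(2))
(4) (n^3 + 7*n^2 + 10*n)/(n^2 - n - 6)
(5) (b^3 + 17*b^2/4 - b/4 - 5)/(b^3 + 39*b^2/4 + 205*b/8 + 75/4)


(1) = (d - 7)/(d + 4)
(2) = (y - 6)/(y + 7)
(3) = (r - 6*sqrt(2))/(r^2 + r*(-7*sqrt(2) - 3) + 21*sqrt(2))
(4) = (n^2 + 5*n)/(n - 3)
(5) = (2*b^2 + 6*b - 8)/(2*b^2 + 17*b + 30)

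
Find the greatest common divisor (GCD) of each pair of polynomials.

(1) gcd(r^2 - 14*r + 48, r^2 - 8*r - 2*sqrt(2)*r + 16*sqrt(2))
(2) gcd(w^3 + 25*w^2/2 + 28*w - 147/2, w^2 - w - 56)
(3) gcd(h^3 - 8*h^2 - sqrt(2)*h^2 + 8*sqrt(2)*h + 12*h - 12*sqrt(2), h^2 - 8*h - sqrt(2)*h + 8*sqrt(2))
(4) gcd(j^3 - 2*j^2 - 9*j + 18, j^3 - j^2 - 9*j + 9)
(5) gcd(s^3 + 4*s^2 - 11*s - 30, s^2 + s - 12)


(1) = r - 8
(2) = gcd((w - 3/2)*(w + 7)^2, (w - 8)*(w + 7)) = w + 7
(3) = gcd((h - 6)*(h - 2)*(h - sqrt(2)), (h - 8)*(h - sqrt(2))) = h - sqrt(2)
(4) = gcd((j - 3)*(j - 2)*(j + 3), (j - 3)*(j - 1)*(j + 3)) = j^2 - 9
(5) = s - 3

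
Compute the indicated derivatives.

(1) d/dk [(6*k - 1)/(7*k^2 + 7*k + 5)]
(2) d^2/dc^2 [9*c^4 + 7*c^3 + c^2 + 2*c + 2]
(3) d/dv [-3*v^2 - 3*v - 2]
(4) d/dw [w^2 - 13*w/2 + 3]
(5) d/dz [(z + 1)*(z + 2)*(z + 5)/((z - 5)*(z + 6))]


(1) = (-42*k^2 + 14*k + 37)/(49*k^4 + 98*k^3 + 119*k^2 + 70*k + 25)
(2) = 108*c^2 + 42*c + 2
(3) = -6*v - 3
(4) = 2*w - 13/2
(5) = (z^4 + 2*z^3 - 99*z^2 - 500*z - 520)/(z^4 + 2*z^3 - 59*z^2 - 60*z + 900)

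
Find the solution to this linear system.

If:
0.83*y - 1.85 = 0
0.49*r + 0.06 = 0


Then:
r = -0.12
y = 2.23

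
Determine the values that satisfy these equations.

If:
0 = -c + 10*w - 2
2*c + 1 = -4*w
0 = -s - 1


Then:
c = -3/4
s = -1
w = 1/8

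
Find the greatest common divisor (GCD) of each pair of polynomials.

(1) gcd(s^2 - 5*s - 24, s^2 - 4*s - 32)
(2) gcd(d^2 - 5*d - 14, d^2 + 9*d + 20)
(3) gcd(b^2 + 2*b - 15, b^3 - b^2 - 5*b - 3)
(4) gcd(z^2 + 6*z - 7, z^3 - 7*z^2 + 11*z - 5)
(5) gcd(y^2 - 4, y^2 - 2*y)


(1) = s - 8
(2) = gcd((d - 7)*(d + 2), (d + 4)*(d + 5)) = 1
(3) = gcd((b - 3)*(b + 5), (b - 3)*(b + 1)^2) = b - 3
(4) = z - 1
(5) = gcd((y - 2)*(y + 2), y*(y - 2)) = y - 2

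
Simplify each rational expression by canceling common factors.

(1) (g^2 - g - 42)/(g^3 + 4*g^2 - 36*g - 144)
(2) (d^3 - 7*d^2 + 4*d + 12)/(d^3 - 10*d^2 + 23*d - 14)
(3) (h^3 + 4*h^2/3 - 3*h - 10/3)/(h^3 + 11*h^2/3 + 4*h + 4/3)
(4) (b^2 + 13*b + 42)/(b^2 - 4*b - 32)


(1) = (g - 7)/(g^2 - 2*g - 24)
(2) = (d^2 - 5*d - 6)/(d^2 - 8*d + 7)
(3) = (3*h - 5)/(3*h + 2)
(4) = (b^2 + 13*b + 42)/(b^2 - 4*b - 32)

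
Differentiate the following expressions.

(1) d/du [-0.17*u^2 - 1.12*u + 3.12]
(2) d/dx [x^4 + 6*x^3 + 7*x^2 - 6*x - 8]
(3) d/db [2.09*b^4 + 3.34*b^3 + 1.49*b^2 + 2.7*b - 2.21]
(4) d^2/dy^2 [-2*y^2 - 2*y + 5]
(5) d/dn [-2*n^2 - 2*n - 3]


(1) = -0.34*u - 1.12
(2) = 4*x^3 + 18*x^2 + 14*x - 6
(3) = 8.36*b^3 + 10.02*b^2 + 2.98*b + 2.7
(4) = -4
(5) = -4*n - 2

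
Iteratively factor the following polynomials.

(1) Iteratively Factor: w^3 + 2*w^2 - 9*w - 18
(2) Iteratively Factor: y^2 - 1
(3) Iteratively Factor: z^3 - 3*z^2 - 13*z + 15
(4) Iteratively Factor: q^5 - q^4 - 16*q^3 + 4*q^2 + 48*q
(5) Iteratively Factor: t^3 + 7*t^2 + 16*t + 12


(1) = (w + 3)*(w^2 - w - 6) = (w - 3)*(w + 3)*(w + 2)
(2) = (y - 1)*(y + 1)
(3) = (z + 3)*(z^2 - 6*z + 5) = (z - 1)*(z + 3)*(z - 5)
(4) = (q + 3)*(q^4 - 4*q^3 - 4*q^2 + 16*q) = q*(q + 3)*(q^3 - 4*q^2 - 4*q + 16) = q*(q + 2)*(q + 3)*(q^2 - 6*q + 8) = q*(q - 4)*(q + 2)*(q + 3)*(q - 2)
(5) = (t + 3)*(t^2 + 4*t + 4) = (t + 2)*(t + 3)*(t + 2)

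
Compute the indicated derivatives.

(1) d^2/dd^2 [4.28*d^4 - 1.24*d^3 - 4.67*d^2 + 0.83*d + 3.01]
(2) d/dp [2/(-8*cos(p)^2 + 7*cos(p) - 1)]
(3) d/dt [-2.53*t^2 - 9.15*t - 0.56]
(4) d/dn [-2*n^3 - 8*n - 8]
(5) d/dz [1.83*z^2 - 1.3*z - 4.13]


(1) = 51.36*d^2 - 7.44*d - 9.34
(2) = 2*(7 - 16*cos(p))*sin(p)/(8*cos(p)^2 - 7*cos(p) + 1)^2
(3) = -5.06*t - 9.15
(4) = -6*n^2 - 8
(5) = 3.66*z - 1.3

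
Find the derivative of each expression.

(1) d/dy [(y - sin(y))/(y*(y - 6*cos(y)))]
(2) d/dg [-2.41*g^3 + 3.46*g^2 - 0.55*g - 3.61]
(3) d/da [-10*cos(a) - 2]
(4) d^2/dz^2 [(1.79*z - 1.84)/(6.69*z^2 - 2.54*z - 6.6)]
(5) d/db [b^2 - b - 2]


(1) = (-6*y^2*sin(y) - y^2*cos(y) - y^2 + 2*y*sin(y) + 6*y - 3*sin(2*y))/(y^2*(y - 6*cos(y))^2)
(2) = -7.23*g^2 + 6.92*g - 0.55
(3) = 10*sin(a)
(4) = ((33.7124 - 71.8506*z)*(-6.69*z^2 + 2.54*z + 6.6) - (1.79*z - 1.84)*(13.38*z - 2.54)*(26.76*z - 5.08))/(-6.69*z^2 + 2.54*z + 6.6)^3
(5) = 2*b - 1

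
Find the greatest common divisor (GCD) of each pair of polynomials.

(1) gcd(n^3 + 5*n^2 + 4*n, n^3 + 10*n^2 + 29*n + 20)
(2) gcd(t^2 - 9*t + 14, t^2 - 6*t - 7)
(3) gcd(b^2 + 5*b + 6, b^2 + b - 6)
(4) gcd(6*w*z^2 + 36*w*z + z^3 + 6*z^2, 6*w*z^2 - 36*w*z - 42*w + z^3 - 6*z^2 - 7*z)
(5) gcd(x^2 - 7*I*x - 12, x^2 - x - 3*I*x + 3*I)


(1) = gcd(n*(n + 1)*(n + 4), (n + 1)*(n + 4)*(n + 5)) = n^2 + 5*n + 4
(2) = gcd((t - 7)*(t - 2), (t - 7)*(t + 1)) = t - 7
(3) = gcd((b + 2)*(b + 3), (b - 2)*(b + 3)) = b + 3
(4) = gcd(z*(6*w + z)*(z + 6), (6*w + z)*(z - 7)*(z + 1)) = 6*w + z
(5) = x - 3*I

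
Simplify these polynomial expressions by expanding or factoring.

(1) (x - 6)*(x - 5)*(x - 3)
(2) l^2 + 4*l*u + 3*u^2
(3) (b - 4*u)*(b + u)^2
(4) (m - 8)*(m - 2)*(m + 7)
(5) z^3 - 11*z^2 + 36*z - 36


(1) = x^3 - 14*x^2 + 63*x - 90
(2) = (l + u)*(l + 3*u)
(3) = b^3 - 2*b^2*u - 7*b*u^2 - 4*u^3
(4) = m^3 - 3*m^2 - 54*m + 112
(5) = (z - 6)*(z - 3)*(z - 2)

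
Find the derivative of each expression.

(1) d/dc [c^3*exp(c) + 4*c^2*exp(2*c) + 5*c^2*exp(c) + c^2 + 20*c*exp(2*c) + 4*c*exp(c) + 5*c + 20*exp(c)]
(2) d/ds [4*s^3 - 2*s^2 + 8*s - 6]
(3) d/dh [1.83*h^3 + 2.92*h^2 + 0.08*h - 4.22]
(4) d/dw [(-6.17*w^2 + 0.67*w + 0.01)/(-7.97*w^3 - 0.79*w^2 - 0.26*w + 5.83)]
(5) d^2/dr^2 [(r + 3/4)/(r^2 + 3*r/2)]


(1) = c^3*exp(c) + 8*c^2*exp(2*c) + 8*c^2*exp(c) + 48*c*exp(2*c) + 14*c*exp(c) + 2*c + 20*exp(2*c) + 24*exp(c) + 5
(2) = 12*s^2 - 4*s + 8
(3) = 5.49*h^2 + 5.84*h + 0.08
(4) = (-49.1749*w^4 + 10.6798*w^3 + 2.3726*w^2 - 71.9264*w + 3.9087)/(63.5209*w^6 + 12.5926*w^5 + 4.7685*w^4 - 92.5194*w^3 - 9.1438*w^2 - 3.0316*w + 33.9889)
(5) = (4*r + 3)*(-6*r*(2*r + 3) + (4*r + 3)^2)/(r^3*(2*r + 3)^3)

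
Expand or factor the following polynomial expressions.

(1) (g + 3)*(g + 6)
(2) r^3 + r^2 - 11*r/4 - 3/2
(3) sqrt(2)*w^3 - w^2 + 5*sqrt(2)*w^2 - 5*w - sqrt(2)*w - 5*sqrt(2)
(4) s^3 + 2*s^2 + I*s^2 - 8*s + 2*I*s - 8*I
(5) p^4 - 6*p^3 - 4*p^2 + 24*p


(1) = g^2 + 9*g + 18
(2) = (r - 3/2)*(r + 1/2)*(r + 2)
(3) = (w + 5)*(w - sqrt(2))*(sqrt(2)*w + 1)
(4) = (s - 2)*(s + 4)*(s + I)
(5) = p*(p - 6)*(p - 2)*(p + 2)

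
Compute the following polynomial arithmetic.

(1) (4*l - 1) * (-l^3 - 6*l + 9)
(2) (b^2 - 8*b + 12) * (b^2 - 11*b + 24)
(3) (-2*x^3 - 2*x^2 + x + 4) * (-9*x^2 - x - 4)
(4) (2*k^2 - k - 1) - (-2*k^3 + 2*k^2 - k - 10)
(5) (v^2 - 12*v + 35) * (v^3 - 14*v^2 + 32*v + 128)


(1) = -4*l^4 + l^3 - 24*l^2 + 42*l - 9
(2) = b^4 - 19*b^3 + 124*b^2 - 324*b + 288
(3) = 18*x^5 + 20*x^4 + x^3 - 29*x^2 - 8*x - 16
(4) = 2*k^3 + 9
(5) = v^5 - 26*v^4 + 235*v^3 - 746*v^2 - 416*v + 4480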